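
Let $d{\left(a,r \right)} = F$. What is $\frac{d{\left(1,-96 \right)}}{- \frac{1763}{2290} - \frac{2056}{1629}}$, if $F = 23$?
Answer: $- \frac{85799430}{7580167} \approx -11.319$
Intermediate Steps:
$d{\left(a,r \right)} = 23$
$\frac{d{\left(1,-96 \right)}}{- \frac{1763}{2290} - \frac{2056}{1629}} = \frac{23}{- \frac{1763}{2290} - \frac{2056}{1629}} = \frac{23}{- \frac{7580167}{3730410}} = 23 \left(- \frac{3730410}{7580167}\right) = - \frac{85799430}{7580167}$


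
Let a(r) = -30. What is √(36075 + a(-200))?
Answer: 9*√445 ≈ 189.86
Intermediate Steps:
√(36075 + a(-200)) = √(36075 - 30) = √36045 = 9*√445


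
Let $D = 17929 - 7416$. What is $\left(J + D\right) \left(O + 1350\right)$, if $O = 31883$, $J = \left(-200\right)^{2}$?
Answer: $1678698529$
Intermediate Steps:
$J = 40000$
$D = 10513$ ($D = 17929 - 7416 = 10513$)
$\left(J + D\right) \left(O + 1350\right) = \left(40000 + 10513\right) \left(31883 + 1350\right) = 50513 \cdot 33233 = 1678698529$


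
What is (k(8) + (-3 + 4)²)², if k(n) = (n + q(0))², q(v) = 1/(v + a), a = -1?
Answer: 2500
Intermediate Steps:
q(v) = 1/(-1 + v) (q(v) = 1/(v - 1) = 1/(-1 + v))
k(n) = (-1 + n)² (k(n) = (n + 1/(-1 + 0))² = (n + 1/(-1))² = (n - 1)² = (-1 + n)²)
(k(8) + (-3 + 4)²)² = ((-1 + 8)² + (-3 + 4)²)² = (7² + 1²)² = (49 + 1)² = 50² = 2500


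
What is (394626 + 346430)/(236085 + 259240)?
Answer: 741056/495325 ≈ 1.4961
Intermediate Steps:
(394626 + 346430)/(236085 + 259240) = 741056/495325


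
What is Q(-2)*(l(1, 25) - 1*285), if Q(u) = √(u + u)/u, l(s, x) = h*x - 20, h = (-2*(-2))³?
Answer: -1295*I ≈ -1295.0*I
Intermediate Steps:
h = 64 (h = 4³ = 64)
l(s, x) = -20 + 64*x (l(s, x) = 64*x - 20 = -20 + 64*x)
Q(u) = √2/√u (Q(u) = √(2*u)/u = (√2*√u)/u = √2/√u)
Q(-2)*(l(1, 25) - 1*285) = (√2/√(-2))*((-20 + 64*25) - 1*285) = (√2*(-I*√2/2))*((-20 + 1600) - 285) = (-I)*(1580 - 285) = -I*1295 = -1295*I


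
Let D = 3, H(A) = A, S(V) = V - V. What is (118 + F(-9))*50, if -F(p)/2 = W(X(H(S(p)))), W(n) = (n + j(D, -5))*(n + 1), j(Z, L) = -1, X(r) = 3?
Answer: 5100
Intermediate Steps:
S(V) = 0
W(n) = (1 + n)*(-1 + n) (W(n) = (n - 1)*(n + 1) = (-1 + n)*(1 + n) = (1 + n)*(-1 + n))
F(p) = -16 (F(p) = -2*(-1 + 3**2) = -2*(-1 + 9) = -2*8 = -16)
(118 + F(-9))*50 = (118 - 16)*50 = 102*50 = 5100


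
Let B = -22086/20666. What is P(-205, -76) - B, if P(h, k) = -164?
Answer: -1683569/10333 ≈ -162.93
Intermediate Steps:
B = -11043/10333 (B = -22086*1/20666 = -11043/10333 ≈ -1.0687)
P(-205, -76) - B = -164 - 1*(-11043/10333) = -164 + 11043/10333 = -1683569/10333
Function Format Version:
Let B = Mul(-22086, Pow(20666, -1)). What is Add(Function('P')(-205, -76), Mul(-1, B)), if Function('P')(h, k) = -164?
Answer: Rational(-1683569, 10333) ≈ -162.93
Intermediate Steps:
B = Rational(-11043, 10333) (B = Mul(-22086, Rational(1, 20666)) = Rational(-11043, 10333) ≈ -1.0687)
Add(Function('P')(-205, -76), Mul(-1, B)) = Add(-164, Mul(-1, Rational(-11043, 10333))) = Add(-164, Rational(11043, 10333)) = Rational(-1683569, 10333)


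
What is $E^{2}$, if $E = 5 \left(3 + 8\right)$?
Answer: $3025$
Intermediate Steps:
$E = 55$ ($E = 5 \cdot 11 = 55$)
$E^{2} = 55^{2} = 3025$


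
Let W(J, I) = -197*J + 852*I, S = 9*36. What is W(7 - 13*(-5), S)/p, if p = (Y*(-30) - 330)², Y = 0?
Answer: 7274/3025 ≈ 2.4046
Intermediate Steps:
S = 324
p = 108900 (p = (0*(-30) - 330)² = (0 - 330)² = (-330)² = 108900)
W(7 - 13*(-5), S)/p = (-197*(7 - 13*(-5)) + 852*324)/108900 = (-197*(7 + 65) + 276048)*(1/108900) = (-197*72 + 276048)*(1/108900) = (-14184 + 276048)*(1/108900) = 261864*(1/108900) = 7274/3025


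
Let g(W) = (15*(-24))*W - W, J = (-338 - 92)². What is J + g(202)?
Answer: 111978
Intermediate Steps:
J = 184900 (J = (-430)² = 184900)
g(W) = -361*W (g(W) = -360*W - W = -361*W)
J + g(202) = 184900 - 361*202 = 184900 - 72922 = 111978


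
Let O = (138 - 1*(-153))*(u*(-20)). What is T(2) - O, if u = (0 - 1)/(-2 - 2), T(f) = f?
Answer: 1457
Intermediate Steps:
u = 1/4 (u = -1/(-4) = -1*(-1/4) = 1/4 ≈ 0.25000)
O = -1455 (O = (138 - 1*(-153))*((1/4)*(-20)) = (138 + 153)*(-5) = 291*(-5) = -1455)
T(2) - O = 2 - 1*(-1455) = 2 + 1455 = 1457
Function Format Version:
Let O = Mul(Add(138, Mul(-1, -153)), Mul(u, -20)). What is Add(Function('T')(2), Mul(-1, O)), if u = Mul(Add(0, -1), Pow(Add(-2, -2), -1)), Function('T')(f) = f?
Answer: 1457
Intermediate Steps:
u = Rational(1, 4) (u = Mul(-1, Pow(-4, -1)) = Mul(-1, Rational(-1, 4)) = Rational(1, 4) ≈ 0.25000)
O = -1455 (O = Mul(Add(138, Mul(-1, -153)), Mul(Rational(1, 4), -20)) = Mul(Add(138, 153), -5) = Mul(291, -5) = -1455)
Add(Function('T')(2), Mul(-1, O)) = Add(2, Mul(-1, -1455)) = Add(2, 1455) = 1457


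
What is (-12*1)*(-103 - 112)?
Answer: 2580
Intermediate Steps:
(-12*1)*(-103 - 112) = -12*(-215) = 2580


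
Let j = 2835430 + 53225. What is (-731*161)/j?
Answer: -16813/412665 ≈ -0.040743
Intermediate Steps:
j = 2888655
(-731*161)/j = -731*161/2888655 = -117691*1/2888655 = -16813/412665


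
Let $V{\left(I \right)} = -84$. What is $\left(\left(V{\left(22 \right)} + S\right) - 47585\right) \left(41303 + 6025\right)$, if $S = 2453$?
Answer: $-2139982848$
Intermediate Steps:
$\left(\left(V{\left(22 \right)} + S\right) - 47585\right) \left(41303 + 6025\right) = \left(\left(-84 + 2453\right) - 47585\right) \left(41303 + 6025\right) = \left(2369 - 47585\right) 47328 = \left(-45216\right) 47328 = -2139982848$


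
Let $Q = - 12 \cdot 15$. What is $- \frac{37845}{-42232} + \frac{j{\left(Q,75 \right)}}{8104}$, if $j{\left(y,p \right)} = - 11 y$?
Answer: $\frac{48789405}{42781016} \approx 1.1404$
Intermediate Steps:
$Q = -180$ ($Q = \left(-1\right) 180 = -180$)
$- \frac{37845}{-42232} + \frac{j{\left(Q,75 \right)}}{8104} = - \frac{37845}{-42232} + \frac{\left(-11\right) \left(-180\right)}{8104} = \left(-37845\right) \left(- \frac{1}{42232}\right) + 1980 \cdot \frac{1}{8104} = \frac{37845}{42232} + \frac{495}{2026} = \frac{48789405}{42781016}$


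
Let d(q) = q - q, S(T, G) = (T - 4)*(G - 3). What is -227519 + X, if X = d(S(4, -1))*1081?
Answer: -227519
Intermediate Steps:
S(T, G) = (-4 + T)*(-3 + G)
d(q) = 0
X = 0 (X = 0*1081 = 0)
-227519 + X = -227519 + 0 = -227519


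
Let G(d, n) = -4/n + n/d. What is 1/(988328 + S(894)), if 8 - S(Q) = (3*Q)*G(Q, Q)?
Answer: 1/985666 ≈ 1.0145e-6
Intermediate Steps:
S(Q) = 8 - 3*Q*(1 - 4/Q) (S(Q) = 8 - 3*Q*(-4/Q + Q/Q) = 8 - 3*Q*(-4/Q + 1) = 8 - 3*Q*(1 - 4/Q))
1/(988328 + S(894)) = 1/(988328 + (20 - 3*894)) = 1/(988328 + (20 - 2682)) = 1/(988328 - 2662) = 1/985666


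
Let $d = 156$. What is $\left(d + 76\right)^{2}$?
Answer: $53824$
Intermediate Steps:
$\left(d + 76\right)^{2} = \left(156 + 76\right)^{2} = 232^{2} = 53824$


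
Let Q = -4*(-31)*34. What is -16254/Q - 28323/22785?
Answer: -2633103/516460 ≈ -5.0984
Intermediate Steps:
Q = 4216 (Q = 124*34 = 4216)
-16254/Q - 28323/22785 = -16254/4216 - 28323/22785 = -16254*1/4216 - 28323*1/22785 = -8127/2108 - 9441/7595 = -2633103/516460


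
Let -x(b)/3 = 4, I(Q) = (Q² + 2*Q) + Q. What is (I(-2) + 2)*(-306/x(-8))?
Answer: 0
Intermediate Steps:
I(Q) = Q² + 3*Q
x(b) = -12 (x(b) = -3*4 = -12)
(I(-2) + 2)*(-306/x(-8)) = (-2*(3 - 2) + 2)*(-306/(-12)) = (-2*1 + 2)*(-306*(-1/12)) = (-2 + 2)*(51/2) = 0*(51/2) = 0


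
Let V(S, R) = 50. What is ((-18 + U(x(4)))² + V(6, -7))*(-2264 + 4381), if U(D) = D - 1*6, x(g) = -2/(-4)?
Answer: 5099853/4 ≈ 1.2750e+6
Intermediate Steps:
x(g) = ½ (x(g) = -2*(-¼) = ½)
U(D) = -6 + D (U(D) = D - 6 = -6 + D)
((-18 + U(x(4)))² + V(6, -7))*(-2264 + 4381) = ((-18 + (-6 + ½))² + 50)*(-2264 + 4381) = ((-18 - 11/2)² + 50)*2117 = ((-47/2)² + 50)*2117 = (2209/4 + 50)*2117 = (2409/4)*2117 = 5099853/4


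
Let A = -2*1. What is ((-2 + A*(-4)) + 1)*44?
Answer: 308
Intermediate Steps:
A = -2
((-2 + A*(-4)) + 1)*44 = ((-2 - 2*(-4)) + 1)*44 = ((-2 + 8) + 1)*44 = (6 + 1)*44 = 7*44 = 308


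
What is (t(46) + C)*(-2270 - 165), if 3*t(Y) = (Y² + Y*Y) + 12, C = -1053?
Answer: -2641975/3 ≈ -8.8066e+5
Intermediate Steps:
t(Y) = 4 + 2*Y²/3 (t(Y) = ((Y² + Y*Y) + 12)/3 = ((Y² + Y²) + 12)/3 = (2*Y² + 12)/3 = (12 + 2*Y²)/3 = 4 + 2*Y²/3)
(t(46) + C)*(-2270 - 165) = ((4 + (⅔)*46²) - 1053)*(-2270 - 165) = ((4 + (⅔)*2116) - 1053)*(-2435) = ((4 + 4232/3) - 1053)*(-2435) = (4244/3 - 1053)*(-2435) = (1085/3)*(-2435) = -2641975/3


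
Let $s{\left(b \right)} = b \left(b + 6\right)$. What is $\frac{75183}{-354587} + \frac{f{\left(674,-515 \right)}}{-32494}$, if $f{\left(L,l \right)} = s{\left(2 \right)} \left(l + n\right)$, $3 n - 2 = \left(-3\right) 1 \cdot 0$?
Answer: $\frac{712527325}{17282924967} \approx 0.041227$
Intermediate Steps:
$s{\left(b \right)} = b \left(6 + b\right)$
$n = \frac{2}{3}$ ($n = \frac{2}{3} + \frac{\left(-3\right) 1 \cdot 0}{3} = \frac{2}{3} + \frac{\left(-3\right) 0}{3} = \frac{2}{3} + \frac{1}{3} \cdot 0 = \frac{2}{3} + 0 = \frac{2}{3} \approx 0.66667$)
$f{\left(L,l \right)} = \frac{32}{3} + 16 l$ ($f{\left(L,l \right)} = 2 \left(6 + 2\right) \left(l + \frac{2}{3}\right) = 2 \cdot 8 \left(\frac{2}{3} + l\right) = 16 \left(\frac{2}{3} + l\right) = \frac{32}{3} + 16 l$)
$\frac{75183}{-354587} + \frac{f{\left(674,-515 \right)}}{-32494} = \frac{75183}{-354587} + \frac{\frac{32}{3} + 16 \left(-515\right)}{-32494} = 75183 \left(- \frac{1}{354587}\right) + \left(\frac{32}{3} - 8240\right) \left(- \frac{1}{32494}\right) = - \frac{75183}{354587} - - \frac{12344}{48741} = - \frac{75183}{354587} + \frac{12344}{48741} = \frac{712527325}{17282924967}$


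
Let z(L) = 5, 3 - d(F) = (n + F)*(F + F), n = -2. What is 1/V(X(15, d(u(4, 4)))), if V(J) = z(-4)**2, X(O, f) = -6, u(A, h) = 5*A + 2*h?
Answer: 1/25 ≈ 0.040000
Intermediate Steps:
u(A, h) = 2*h + 5*A
d(F) = 3 - 2*F*(-2 + F) (d(F) = 3 - (-2 + F)*(F + F) = 3 - (-2 + F)*2*F = 3 - 2*F*(-2 + F))
V(J) = 25 (V(J) = 5**2 = 25)
1/V(X(15, d(u(4, 4)))) = 1/25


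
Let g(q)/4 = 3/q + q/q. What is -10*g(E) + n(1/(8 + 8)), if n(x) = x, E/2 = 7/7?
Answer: -1599/16 ≈ -99.938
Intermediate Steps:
E = 2 (E = 2*(7/7) = 2*(7*(1/7)) = 2*1 = 2)
g(q) = 4 + 12/q (g(q) = 4*(3/q + q/q) = 4*(3/q + 1) = 4*(1 + 3/q) = 4 + 12/q)
-10*g(E) + n(1/(8 + 8)) = -10*(4 + 12/2) + 1/(8 + 8) = -10*(4 + 12*(1/2)) + 1/16 = -10*(4 + 6) + 1/16 = -10*10 + 1/16 = -100 + 1/16 = -1599/16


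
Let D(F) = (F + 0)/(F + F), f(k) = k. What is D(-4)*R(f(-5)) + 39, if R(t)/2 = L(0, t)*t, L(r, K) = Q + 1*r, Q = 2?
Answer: 29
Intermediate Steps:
L(r, K) = 2 + r (L(r, K) = 2 + 1*r = 2 + r)
R(t) = 4*t (R(t) = 2*((2 + 0)*t) = 2*(2*t) = 4*t)
D(F) = ½ (D(F) = F/((2*F)) = F*(1/(2*F)) = ½)
D(-4)*R(f(-5)) + 39 = (4*(-5))/2 + 39 = (½)*(-20) + 39 = -10 + 39 = 29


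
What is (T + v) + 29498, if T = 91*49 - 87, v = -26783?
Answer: 7087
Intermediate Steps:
T = 4372 (T = 4459 - 87 = 4372)
(T + v) + 29498 = (4372 - 26783) + 29498 = -22411 + 29498 = 7087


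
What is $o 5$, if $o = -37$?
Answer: $-185$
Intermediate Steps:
$o 5 = \left(-37\right) 5 = -185$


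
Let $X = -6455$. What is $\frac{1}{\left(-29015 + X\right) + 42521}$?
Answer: $\frac{1}{7051} \approx 0.00014182$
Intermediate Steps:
$\frac{1}{\left(-29015 + X\right) + 42521} = \frac{1}{\left(-29015 - 6455\right) + 42521} = \frac{1}{-35470 + 42521} = \frac{1}{7051}$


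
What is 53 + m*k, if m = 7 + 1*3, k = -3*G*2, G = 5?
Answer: -247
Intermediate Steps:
k = -30 (k = -3*5*2 = -15*2 = -30)
m = 10 (m = 7 + 3 = 10)
53 + m*k = 53 + 10*(-30) = 53 - 300 = -247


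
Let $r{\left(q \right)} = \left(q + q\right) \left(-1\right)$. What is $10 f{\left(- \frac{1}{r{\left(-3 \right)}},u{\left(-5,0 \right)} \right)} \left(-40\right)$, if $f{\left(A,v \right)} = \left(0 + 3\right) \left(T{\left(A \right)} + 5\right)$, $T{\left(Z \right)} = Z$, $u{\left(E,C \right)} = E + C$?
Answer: $-5800$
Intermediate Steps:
$u{\left(E,C \right)} = C + E$
$r{\left(q \right)} = - 2 q$ ($r{\left(q \right)} = 2 q \left(-1\right) = - 2 q$)
$f{\left(A,v \right)} = 15 + 3 A$ ($f{\left(A,v \right)} = \left(0 + 3\right) \left(A + 5\right) = 3 \left(5 + A\right) = 15 + 3 A$)
$10 f{\left(- \frac{1}{r{\left(-3 \right)}},u{\left(-5,0 \right)} \right)} \left(-40\right) = 10 \left(15 + 3 \left(- \frac{1}{\left(-2\right) \left(-3\right)}\right)\right) \left(-40\right) = 10 \left(15 + 3 \left(- \frac{1}{6}\right)\right) \left(-40\right) = 10 \left(15 - \frac{1}{2}\right) \left(-40\right) = 10 \cdot \frac{29}{2} \left(-40\right) = 145 \left(-40\right) = -5800$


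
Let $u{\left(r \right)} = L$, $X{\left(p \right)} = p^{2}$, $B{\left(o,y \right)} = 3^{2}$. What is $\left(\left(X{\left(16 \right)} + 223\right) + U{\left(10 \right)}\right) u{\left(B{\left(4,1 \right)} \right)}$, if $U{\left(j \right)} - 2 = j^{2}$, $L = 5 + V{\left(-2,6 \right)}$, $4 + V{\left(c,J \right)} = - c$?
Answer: $1743$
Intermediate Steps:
$V{\left(c,J \right)} = -4 - c$
$B{\left(o,y \right)} = 9$
$L = 3$ ($L = 5 - 2 = 3$)
$u{\left(r \right)} = 3$
$U{\left(j \right)} = 2 + j^{2}$
$\left(\left(X{\left(16 \right)} + 223\right) + U{\left(10 \right)}\right) u{\left(B{\left(4,1 \right)} \right)} = \left(\left(16^{2} + 223\right) + \left(2 + 10^{2}\right)\right) 3 = \left(\left(256 + 223\right) + \left(2 + 100\right)\right) 3 = \left(479 + 102\right) 3 = 581 \cdot 3 = 1743$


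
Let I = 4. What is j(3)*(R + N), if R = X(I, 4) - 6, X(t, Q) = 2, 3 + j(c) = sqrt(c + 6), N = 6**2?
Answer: 0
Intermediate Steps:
N = 36
j(c) = -3 + sqrt(6 + c) (j(c) = -3 + sqrt(c + 6) = -3 + sqrt(6 + c))
R = -4 (R = 2 - 6 = -4)
j(3)*(R + N) = (-3 + sqrt(6 + 3))*(-4 + 36) = (-3 + sqrt(9))*32 = (-3 + 3)*32 = 0*32 = 0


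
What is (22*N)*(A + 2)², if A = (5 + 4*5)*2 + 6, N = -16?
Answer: -1184128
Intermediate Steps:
A = 56 (A = (5 + 20)*2 + 6 = 25*2 + 6 = 50 + 6 = 56)
(22*N)*(A + 2)² = (22*(-16))*(56 + 2)² = -352*58² = -352*3364 = -1184128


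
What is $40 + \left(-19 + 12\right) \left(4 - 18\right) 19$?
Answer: $1902$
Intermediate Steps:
$40 + \left(-19 + 12\right) \left(4 - 18\right) 19 = 40 + \left(-7\right) \left(-14\right) 19 = 40 + 98 \cdot 19 = 40 + 1862 = 1902$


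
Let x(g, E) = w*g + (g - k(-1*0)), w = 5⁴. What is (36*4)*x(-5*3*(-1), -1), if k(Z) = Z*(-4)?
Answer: 1352160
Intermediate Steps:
k(Z) = -4*Z
w = 625
x(g, E) = 626*g (x(g, E) = 625*g + (g - (-4)*(-1*0)) = 625*g + (g - (-4)*0) = 625*g + (g - 1*0) = 625*g + (g + 0) = 625*g + g = 626*g)
(36*4)*x(-5*3*(-1), -1) = (36*4)*(626*(-5*3*(-1))) = 144*(626*(-15*(-1))) = 144*(626*15) = 144*9390 = 1352160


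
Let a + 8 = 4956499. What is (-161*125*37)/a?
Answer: -744625/4956491 ≈ -0.15023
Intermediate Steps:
a = 4956491 (a = -8 + 4956499 = 4956491)
(-161*125*37)/a = (-161*125*37)/4956491 = -20125*37*(1/4956491) = -744625*1/4956491 = -744625/4956491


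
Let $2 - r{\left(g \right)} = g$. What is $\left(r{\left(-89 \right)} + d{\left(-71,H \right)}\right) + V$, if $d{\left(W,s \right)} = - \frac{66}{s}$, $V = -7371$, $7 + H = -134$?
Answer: $- \frac{342138}{47} \approx -7279.5$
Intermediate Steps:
$H = -141$ ($H = -7 - 134 = -141$)
$r{\left(g \right)} = 2 - g$
$\left(r{\left(-89 \right)} + d{\left(-71,H \right)}\right) + V = \left(\left(2 - -89\right) - \frac{66}{-141}\right) - 7371 = \left(\left(2 + 89\right) - - \frac{22}{47}\right) - 7371 = \left(91 + \frac{22}{47}\right) - 7371 = \frac{4299}{47} - 7371 = - \frac{342138}{47}$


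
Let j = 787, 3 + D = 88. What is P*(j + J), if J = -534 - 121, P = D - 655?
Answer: -75240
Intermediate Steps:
D = 85 (D = -3 + 88 = 85)
P = -570 (P = 85 - 655 = -570)
J = -655
P*(j + J) = -570*(787 - 655) = -570*132 = -75240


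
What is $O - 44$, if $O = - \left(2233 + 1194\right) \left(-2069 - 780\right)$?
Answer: $9763479$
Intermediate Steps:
$O = 9763523$ ($O = - 3427 \left(-2849\right) = \left(-1\right) \left(-9763523\right) = 9763523$)
$O - 44 = 9763523 - 44 = 9763479$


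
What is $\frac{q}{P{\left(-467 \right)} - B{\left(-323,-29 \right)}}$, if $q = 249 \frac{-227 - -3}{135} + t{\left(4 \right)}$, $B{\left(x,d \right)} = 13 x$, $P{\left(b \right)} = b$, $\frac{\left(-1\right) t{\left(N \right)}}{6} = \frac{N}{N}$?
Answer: $- \frac{9431}{83970} \approx -0.11231$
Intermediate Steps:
$t{\left(N \right)} = -6$ ($t{\left(N \right)} = - 6 \frac{N}{N} = \left(-6\right) 1 = -6$)
$q = - \frac{18862}{45}$ ($q = 249 \frac{-227 - -3}{135} - 6 = 249 \left(-227 + 3\right) \frac{1}{135} - 6 = 249 \left(\left(-224\right) \frac{1}{135}\right) - 6 = 249 \left(- \frac{224}{135}\right) - 6 = - \frac{18592}{45} - 6 = - \frac{18862}{45} \approx -419.16$)
$\frac{q}{P{\left(-467 \right)} - B{\left(-323,-29 \right)}} = - \frac{18862}{45 \left(-467 - 13 \left(-323\right)\right)} = - \frac{18862}{45 \left(-467 - -4199\right)} = - \frac{18862}{45 \left(-467 + 4199\right)} = - \frac{18862}{45 \cdot 3732} = \left(- \frac{18862}{45}\right) \frac{1}{3732} = - \frac{9431}{83970}$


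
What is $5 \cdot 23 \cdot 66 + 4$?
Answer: $7594$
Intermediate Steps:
$5 \cdot 23 \cdot 66 + 4 = 115 \cdot 66 + 4 = 7590 + 4 = 7594$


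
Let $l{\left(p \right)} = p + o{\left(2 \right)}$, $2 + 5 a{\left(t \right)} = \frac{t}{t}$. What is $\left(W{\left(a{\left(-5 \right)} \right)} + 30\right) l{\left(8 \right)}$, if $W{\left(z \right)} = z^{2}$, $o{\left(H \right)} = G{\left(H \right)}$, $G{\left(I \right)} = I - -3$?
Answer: $\frac{9763}{25} \approx 390.52$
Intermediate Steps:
$G{\left(I \right)} = 3 + I$ ($G{\left(I \right)} = I + 3 = 3 + I$)
$a{\left(t \right)} = - \frac{1}{5}$ ($a{\left(t \right)} = - \frac{2}{5} + \frac{t \frac{1}{t}}{5} = - \frac{2}{5} + \frac{1}{5} \cdot 1 = - \frac{2}{5} + \frac{1}{5} = - \frac{1}{5}$)
$o{\left(H \right)} = 3 + H$
$l{\left(p \right)} = 5 + p$ ($l{\left(p \right)} = p + \left(3 + 2\right) = p + 5 = 5 + p$)
$\left(W{\left(a{\left(-5 \right)} \right)} + 30\right) l{\left(8 \right)} = \left(\left(- \frac{1}{5}\right)^{2} + 30\right) \left(5 + 8\right) = \left(\frac{1}{25} + 30\right) 13 = \frac{751}{25} \cdot 13 = \frac{9763}{25}$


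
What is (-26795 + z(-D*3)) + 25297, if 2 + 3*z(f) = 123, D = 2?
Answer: -4373/3 ≈ -1457.7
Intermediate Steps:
z(f) = 121/3 (z(f) = -2/3 + (1/3)*123 = -2/3 + 41 = 121/3)
(-26795 + z(-D*3)) + 25297 = (-26795 + 121/3) + 25297 = -80264/3 + 25297 = -4373/3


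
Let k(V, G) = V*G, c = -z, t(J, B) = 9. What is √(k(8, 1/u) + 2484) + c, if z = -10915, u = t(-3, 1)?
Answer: 10915 + 2*√5591/3 ≈ 10965.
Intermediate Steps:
u = 9
c = 10915 (c = -1*(-10915) = 10915)
k(V, G) = G*V
√(k(8, 1/u) + 2484) + c = √(8/9 + 2484) + 10915 = √(22364/9) + 10915 = 2*√5591/3 + 10915 = 10915 + 2*√5591/3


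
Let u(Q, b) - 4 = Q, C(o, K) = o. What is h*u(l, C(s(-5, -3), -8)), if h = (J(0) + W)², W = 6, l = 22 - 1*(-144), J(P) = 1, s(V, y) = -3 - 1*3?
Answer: 8330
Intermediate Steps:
s(V, y) = -6 (s(V, y) = -3 - 3 = -6)
l = 166 (l = 22 + 144 = 166)
u(Q, b) = 4 + Q
h = 49 (h = (1 + 6)² = 7² = 49)
h*u(l, C(s(-5, -3), -8)) = 49*(4 + 166) = 49*170 = 8330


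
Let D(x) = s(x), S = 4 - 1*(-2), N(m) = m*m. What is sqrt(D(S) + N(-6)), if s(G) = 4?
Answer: 2*sqrt(10) ≈ 6.3246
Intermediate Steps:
N(m) = m**2
S = 6 (S = 4 + 2 = 6)
D(x) = 4
sqrt(D(S) + N(-6)) = sqrt(4 + (-6)**2) = sqrt(4 + 36) = sqrt(40) = 2*sqrt(10)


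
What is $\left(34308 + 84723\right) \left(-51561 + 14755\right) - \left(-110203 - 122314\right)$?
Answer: $-4380822469$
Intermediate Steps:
$\left(34308 + 84723\right) \left(-51561 + 14755\right) - \left(-110203 - 122314\right) = 119031 \left(-36806\right) - \left(-110203 - 122314\right) = -4381054986 - -232517 = -4381054986 + 232517 = -4380822469$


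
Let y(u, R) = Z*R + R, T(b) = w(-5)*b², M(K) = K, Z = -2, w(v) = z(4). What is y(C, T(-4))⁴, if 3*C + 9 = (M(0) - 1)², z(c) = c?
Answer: 16777216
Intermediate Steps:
w(v) = 4
T(b) = 4*b²
C = -8/3 (C = -3 + (0 - 1)²/3 = -3 + (⅓)*(-1)² = -3 + (⅓)*1 = -3 + ⅓ = -8/3 ≈ -2.6667)
y(u, R) = -R (y(u, R) = -2*R + R = -R)
y(C, T(-4))⁴ = (-4*(-4)²)⁴ = (-4*16)⁴ = (-1*64)⁴ = (-64)⁴ = 16777216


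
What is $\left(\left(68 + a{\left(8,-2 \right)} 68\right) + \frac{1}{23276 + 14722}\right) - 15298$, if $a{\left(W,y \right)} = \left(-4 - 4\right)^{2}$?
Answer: $- \frac{413342243}{37998} \approx -10878.0$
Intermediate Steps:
$a{\left(W,y \right)} = 64$ ($a{\left(W,y \right)} = \left(-8\right)^{2} = 64$)
$\left(\left(68 + a{\left(8,-2 \right)} 68\right) + \frac{1}{23276 + 14722}\right) - 15298 = \left(\left(68 + 64 \cdot 68\right) + \frac{1}{23276 + 14722}\right) - 15298 = \left(\left(68 + 4352\right) + \frac{1}{37998}\right) - 15298 = \left(4420 + \frac{1}{37998}\right) - 15298 = \frac{167951161}{37998} - 15298 = - \frac{413342243}{37998}$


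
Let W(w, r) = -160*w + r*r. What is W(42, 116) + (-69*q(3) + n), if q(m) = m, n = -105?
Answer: 6424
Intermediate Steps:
W(w, r) = r**2 - 160*w (W(w, r) = -160*w + r**2 = r**2 - 160*w)
W(42, 116) + (-69*q(3) + n) = (116**2 - 160*42) + (-69*3 - 105) = (13456 - 6720) + (-207 - 105) = 6736 - 312 = 6424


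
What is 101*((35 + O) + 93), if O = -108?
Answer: 2020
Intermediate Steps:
101*((35 + O) + 93) = 101*((35 - 108) + 93) = 101*(-73 + 93) = 101*20 = 2020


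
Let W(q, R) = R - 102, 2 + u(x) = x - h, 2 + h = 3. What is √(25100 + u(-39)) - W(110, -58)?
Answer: 160 + √25058 ≈ 318.30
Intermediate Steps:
h = 1 (h = -2 + 3 = 1)
u(x) = -3 + x (u(x) = -2 + (x - 1*1) = -2 + (x - 1) = -2 + (-1 + x) = -3 + x)
W(q, R) = -102 + R
√(25100 + u(-39)) - W(110, -58) = √(25100 + (-3 - 39)) - (-102 - 58) = √(25100 - 42) - 1*(-160) = √25058 + 160 = 160 + √25058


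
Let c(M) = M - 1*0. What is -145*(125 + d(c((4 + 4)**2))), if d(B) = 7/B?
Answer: -1161015/64 ≈ -18141.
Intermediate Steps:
c(M) = M (c(M) = M + 0 = M)
-145*(125 + d(c((4 + 4)**2))) = -145*(125 + 7/((4 + 4)**2)) = -145*(125 + 7/(8**2)) = -145*(125 + 7/64) = -145*8007/64 = -1161015/64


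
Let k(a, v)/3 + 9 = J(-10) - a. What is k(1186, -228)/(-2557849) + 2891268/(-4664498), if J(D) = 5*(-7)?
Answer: -3689107482456/5965540772401 ≈ -0.61840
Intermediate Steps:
J(D) = -35
k(a, v) = -132 - 3*a (k(a, v) = -27 + 3*(-35 - a) = -27 + (-105 - 3*a) = -132 - 3*a)
k(1186, -228)/(-2557849) + 2891268/(-4664498) = (-132 - 3*1186)/(-2557849) + 2891268/(-4664498) = (-132 - 3558)*(-1/2557849) + 2891268*(-1/4664498) = -3690*(-1/2557849) - 1445634/2332249 = 3690/2557849 - 1445634/2332249 = -3689107482456/5965540772401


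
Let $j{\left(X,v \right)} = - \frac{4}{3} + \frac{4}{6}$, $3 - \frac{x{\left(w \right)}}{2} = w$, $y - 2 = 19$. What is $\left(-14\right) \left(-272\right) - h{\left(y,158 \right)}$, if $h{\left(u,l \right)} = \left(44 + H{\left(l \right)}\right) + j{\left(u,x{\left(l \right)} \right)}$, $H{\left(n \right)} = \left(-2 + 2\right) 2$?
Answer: $\frac{11294}{3} \approx 3764.7$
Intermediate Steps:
$y = 21$ ($y = 2 + 19 = 21$)
$x{\left(w \right)} = 6 - 2 w$
$j{\left(X,v \right)} = - \frac{2}{3}$ ($j{\left(X,v \right)} = \left(-4\right) \frac{1}{3} + 4 \cdot \frac{1}{6} = - \frac{4}{3} + \frac{2}{3} = - \frac{2}{3}$)
$H{\left(n \right)} = 0$ ($H{\left(n \right)} = 0 \cdot 2 = 0$)
$h{\left(u,l \right)} = \frac{130}{3}$ ($h{\left(u,l \right)} = \left(44 + 0\right) - \frac{2}{3} = 44 - \frac{2}{3} = \frac{130}{3}$)
$\left(-14\right) \left(-272\right) - h{\left(y,158 \right)} = \left(-14\right) \left(-272\right) - \frac{130}{3} = 3808 - \frac{130}{3} = \frac{11294}{3}$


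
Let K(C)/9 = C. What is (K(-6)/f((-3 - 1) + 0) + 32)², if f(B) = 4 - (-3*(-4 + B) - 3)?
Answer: 357604/289 ≈ 1237.4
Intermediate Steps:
f(B) = -5 + 3*B (f(B) = 4 - ((12 - 3*B) - 3) = 4 - (9 - 3*B) = 4 + (-9 + 3*B) = -5 + 3*B)
K(C) = 9*C
(K(-6)/f((-3 - 1) + 0) + 32)² = ((9*(-6))/(-5 + 3*((-3 - 1) + 0)) + 32)² = (-54/(-5 + 3*(-4 + 0)) + 32)² = (-54/(-5 + 3*(-4)) + 32)² = (-54/(-5 - 12) + 32)² = (-54/(-17) + 32)² = (-54*(-1/17) + 32)² = (54/17 + 32)² = (598/17)² = 357604/289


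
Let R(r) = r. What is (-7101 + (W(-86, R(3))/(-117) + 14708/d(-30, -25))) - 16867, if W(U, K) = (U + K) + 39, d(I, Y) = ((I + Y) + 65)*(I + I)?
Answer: -140354003/5850 ≈ -23992.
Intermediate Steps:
d(I, Y) = 2*I*(65 + I + Y) (d(I, Y) = (65 + I + Y)*(2*I) = 2*I*(65 + I + Y))
W(U, K) = 39 + K + U (W(U, K) = (K + U) + 39 = 39 + K + U)
(-7101 + (W(-86, R(3))/(-117) + 14708/d(-30, -25))) - 16867 = (-7101 + ((39 + 3 - 86)/(-117) + 14708/((2*(-30)*(65 - 30 - 25))))) - 16867 = (-7101 + (-44*(-1/117) + 14708/((2*(-30)*10)))) - 16867 = (-7101 + (44/117 + 14708/(-600))) - 16867 = (-7101 + (44/117 + 14708*(-1/600))) - 16867 = (-7101 + (44/117 - 3677/150)) - 16867 = (-7101 - 141203/5850) - 16867 = -41682053/5850 - 16867 = -140354003/5850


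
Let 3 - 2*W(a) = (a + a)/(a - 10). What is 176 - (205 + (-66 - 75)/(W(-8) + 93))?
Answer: -46559/1693 ≈ -27.501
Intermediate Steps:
W(a) = 3/2 - a/(-10 + a) (W(a) = 3/2 - (a + a)/(2*(a - 10)) = 3/2 - 2*a/(2*(-10 + a)) = 3/2 - a/(-10 + a))
176 - (205 + (-66 - 75)/(W(-8) + 93)) = 176 - (205 + (-66 - 75)/((-30 - 8)/(2*(-10 - 8)) + 93)) = 176 - (205 - 141/((1/2)*(-38)/(-18) + 93)) = 176 - (205 - 141/((1/2)*(-1/18)*(-38) + 93)) = 176 - (205 - 141/(19/18 + 93)) = 176 - (205 - 141/1693/18) = 176 - (205 - 141*18/1693) = 176 - (205 - 2538/1693) = 176 - 1*344527/1693 = 176 - 344527/1693 = -46559/1693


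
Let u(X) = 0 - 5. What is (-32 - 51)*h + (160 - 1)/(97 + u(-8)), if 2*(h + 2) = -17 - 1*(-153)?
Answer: -503817/92 ≈ -5476.3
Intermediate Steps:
u(X) = -5
h = 66 (h = -2 + (-17 - 1*(-153))/2 = -2 + (-17 + 153)/2 = -2 + (½)*136 = -2 + 68 = 66)
(-32 - 51)*h + (160 - 1)/(97 + u(-8)) = (-32 - 51)*66 + (160 - 1)/(97 - 5) = -83*66 + 159/92 = -5478 + 159*(1/92) = -5478 + 159/92 = -503817/92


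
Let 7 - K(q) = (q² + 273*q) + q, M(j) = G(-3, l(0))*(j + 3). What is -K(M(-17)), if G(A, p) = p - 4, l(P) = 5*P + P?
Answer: 18473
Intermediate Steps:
l(P) = 6*P
G(A, p) = -4 + p
M(j) = -12 - 4*j (M(j) = (-4 + 6*0)*(j + 3) = (-4 + 0)*(3 + j) = -4*(3 + j) = -12 - 4*j)
K(q) = 7 - q² - 274*q (K(q) = 7 - ((q² + 273*q) + q) = 7 - (q² + 274*q) = 7 + (-q² - 274*q) = 7 - q² - 274*q)
-K(M(-17)) = -(7 - (-12 - 4*(-17))² - 274*(-12 - 4*(-17))) = -(7 - (-12 + 68)² - 274*(-12 + 68)) = -(7 - 1*56² - 274*56) = -(7 - 1*3136 - 15344) = -(7 - 3136 - 15344) = -1*(-18473) = 18473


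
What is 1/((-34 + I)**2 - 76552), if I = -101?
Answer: -1/58327 ≈ -1.7145e-5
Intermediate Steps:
1/((-34 + I)**2 - 76552) = 1/((-34 - 101)**2 - 76552) = 1/((-135)**2 - 76552) = 1/(18225 - 76552) = 1/(-58327) = -1/58327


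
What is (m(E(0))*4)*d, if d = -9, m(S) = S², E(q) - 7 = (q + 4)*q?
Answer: -1764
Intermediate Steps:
E(q) = 7 + q*(4 + q) (E(q) = 7 + (q + 4)*q = 7 + (4 + q)*q = 7 + q*(4 + q))
(m(E(0))*4)*d = ((7 + 0² + 4*0)²*4)*(-9) = ((7 + 0 + 0)²*4)*(-9) = (7²*4)*(-9) = (49*4)*(-9) = 196*(-9) = -1764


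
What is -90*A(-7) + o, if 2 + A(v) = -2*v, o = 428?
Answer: -652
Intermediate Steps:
A(v) = -2 - 2*v
-90*A(-7) + o = -90*(-2 - 2*(-7)) + 428 = -90*(-2 + 14) + 428 = -90*12 + 428 = -1080 + 428 = -652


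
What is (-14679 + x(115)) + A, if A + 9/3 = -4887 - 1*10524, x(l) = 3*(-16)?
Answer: -30141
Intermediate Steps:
x(l) = -48
A = -15414 (A = -3 + (-4887 - 1*10524) = -3 + (-4887 - 10524) = -3 - 15411 = -15414)
(-14679 + x(115)) + A = (-14679 - 48) - 15414 = -14727 - 15414 = -30141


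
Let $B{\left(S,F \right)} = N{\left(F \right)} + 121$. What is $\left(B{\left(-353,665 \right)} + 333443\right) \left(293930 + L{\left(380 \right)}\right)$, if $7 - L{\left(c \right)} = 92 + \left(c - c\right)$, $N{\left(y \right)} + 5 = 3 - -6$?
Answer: $98017288960$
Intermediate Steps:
$N{\left(y \right)} = 4$ ($N{\left(y \right)} = -5 + \left(3 - -6\right) = -5 + \left(3 + 6\right) = -5 + 9 = 4$)
$B{\left(S,F \right)} = 125$ ($B{\left(S,F \right)} = 4 + 121 = 125$)
$L{\left(c \right)} = -85$ ($L{\left(c \right)} = 7 - \left(92 + \left(c - c\right)\right) = 7 - \left(92 + 0\right) = 7 - 92 = -85$)
$\left(B{\left(-353,665 \right)} + 333443\right) \left(293930 + L{\left(380 \right)}\right) = \left(125 + 333443\right) \left(293930 - 85\right) = 333568 \cdot 293845 = 98017288960$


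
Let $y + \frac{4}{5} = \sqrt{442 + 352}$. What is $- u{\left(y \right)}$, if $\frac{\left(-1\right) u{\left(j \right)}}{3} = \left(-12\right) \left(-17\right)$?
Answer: $612$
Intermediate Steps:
$y = - \frac{4}{5} + \sqrt{794}$ ($y = - \frac{4}{5} + \sqrt{442 + 352} = - \frac{4}{5} + \sqrt{794} \approx 27.378$)
$u{\left(j \right)} = -612$ ($u{\left(j \right)} = - 3 \left(\left(-12\right) \left(-17\right)\right) = \left(-3\right) 204 = -612$)
$- u{\left(y \right)} = \left(-1\right) \left(-612\right) = 612$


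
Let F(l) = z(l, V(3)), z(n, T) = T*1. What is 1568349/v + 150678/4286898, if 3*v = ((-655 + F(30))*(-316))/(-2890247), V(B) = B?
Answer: -294426492284771107/4460798832 ≈ -6.6003e+7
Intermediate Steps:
z(n, T) = T
F(l) = 3
v = -206032/8670741 (v = (((-655 + 3)*(-316))/(-2890247))/3 = (-652*(-316)*(-1/2890247))/3 = (206032*(-1/2890247))/3 = (⅓)*(-206032/2890247) = -206032/8670741 ≈ -0.023762)
1568349/v + 150678/4286898 = 1568349/(-206032/8670741) + 150678/4286898 = 1568349*(-8670741/206032) + 150678*(1/4286898) = -13598747976609/206032 + 761/21651 = -294426492284771107/4460798832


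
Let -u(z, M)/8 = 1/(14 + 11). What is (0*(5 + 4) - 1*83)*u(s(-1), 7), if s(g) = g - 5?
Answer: 664/25 ≈ 26.560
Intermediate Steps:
s(g) = -5 + g
u(z, M) = -8/25 (u(z, M) = -8/(14 + 11) = -8/25)
(0*(5 + 4) - 1*83)*u(s(-1), 7) = (0*(5 + 4) - 1*83)*(-8/25) = (0*9 - 83)*(-8/25) = (0 - 83)*(-8/25) = -83*(-8/25) = 664/25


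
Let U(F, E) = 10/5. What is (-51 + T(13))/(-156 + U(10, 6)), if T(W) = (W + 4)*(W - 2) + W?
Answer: -149/154 ≈ -0.96753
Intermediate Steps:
U(F, E) = 2 (U(F, E) = 10*(1/5) = 2)
T(W) = W + (-2 + W)*(4 + W) (T(W) = (4 + W)*(-2 + W) + W = (-2 + W)*(4 + W) + W = W + (-2 + W)*(4 + W))
(-51 + T(13))/(-156 + U(10, 6)) = (-51 + (-8 + 13**2 + 3*13))/(-156 + 2) = (-51 + (-8 + 169 + 39))/(-154) = (-51 + 200)*(-1/154) = 149*(-1/154) = -149/154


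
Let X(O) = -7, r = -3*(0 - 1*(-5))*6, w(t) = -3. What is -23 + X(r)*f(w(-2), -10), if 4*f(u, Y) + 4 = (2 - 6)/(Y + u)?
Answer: -215/13 ≈ -16.538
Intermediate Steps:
r = -90 (r = -3*(0 + 5)*6 = -3*5*6 = -15*6 = -90)
f(u, Y) = -1 - 1/(Y + u) (f(u, Y) = -1 + ((2 - 6)/(Y + u))/4 = -1 + (-4/(Y + u))/4 = -1 - 1/(Y + u))
-23 + X(r)*f(w(-2), -10) = -23 - 7*(-1 - 1*(-10) - 1*(-3))/(-10 - 3) = -23 - 7*(-1 + 10 + 3)/(-13) = -23 - (-7)*12/13 = -23 - 7*(-12/13) = -23 + 84/13 = -215/13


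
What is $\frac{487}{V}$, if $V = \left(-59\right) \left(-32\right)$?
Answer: $\frac{487}{1888} \approx 0.25795$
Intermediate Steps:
$V = 1888$
$\frac{487}{V} = \frac{487}{1888}$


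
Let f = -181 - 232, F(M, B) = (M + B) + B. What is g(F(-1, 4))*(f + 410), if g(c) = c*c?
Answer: -147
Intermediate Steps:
F(M, B) = M + 2*B (F(M, B) = (B + M) + B = M + 2*B)
g(c) = c**2
f = -413
g(F(-1, 4))*(f + 410) = (-1 + 2*4)**2*(-413 + 410) = (-1 + 8)**2*(-3) = 7**2*(-3) = 49*(-3) = -147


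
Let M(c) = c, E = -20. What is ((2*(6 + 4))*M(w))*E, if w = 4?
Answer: -1600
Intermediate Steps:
((2*(6 + 4))*M(w))*E = ((2*(6 + 4))*4)*(-20) = ((2*10)*4)*(-20) = (20*4)*(-20) = 80*(-20) = -1600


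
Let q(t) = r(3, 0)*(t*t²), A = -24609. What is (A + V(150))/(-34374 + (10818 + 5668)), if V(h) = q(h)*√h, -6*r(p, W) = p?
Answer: 1893/1376 + 2109375*√6/4472 ≈ 1156.8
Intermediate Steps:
r(p, W) = -p/6
q(t) = -t³/2 (q(t) = (-⅙*3)*(t*t²) = -t³/2)
V(h) = -h^(7/2)/2 (V(h) = (-h³/2)*√h = -h^(7/2)/2)
(A + V(150))/(-34374 + (10818 + 5668)) = (-24609 - 8437500*√6)/(-34374 + (10818 + 5668)) = (-24609 - 8437500*√6)/(-34374 + 16486) = (-24609 - 8437500*√6)/(-17888) = (-24609 - 8437500*√6)*(-1/17888) = 1893/1376 + 2109375*√6/4472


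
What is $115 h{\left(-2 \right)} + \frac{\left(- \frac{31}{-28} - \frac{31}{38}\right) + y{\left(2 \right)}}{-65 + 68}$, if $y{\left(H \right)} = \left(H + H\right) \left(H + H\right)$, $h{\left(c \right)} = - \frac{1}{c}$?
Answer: $\frac{33479}{532} \approx 62.93$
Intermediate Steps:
$y{\left(H \right)} = 4 H^{2}$ ($y{\left(H \right)} = 2 H 2 H = 4 H^{2}$)
$115 h{\left(-2 \right)} + \frac{\left(- \frac{31}{-28} - \frac{31}{38}\right) + y{\left(2 \right)}}{-65 + 68} = 115 \left(- \frac{1}{-2}\right) + \frac{\left(- \frac{31}{-28} - \frac{31}{38}\right) + 4 \cdot 2^{2}}{-65 + 68} = 115 \left(\left(-1\right) \left(- \frac{1}{2}\right)\right) + \frac{\left(\left(-31\right) \left(- \frac{1}{28}\right) - \frac{31}{38}\right) + 4 \cdot 4}{3} = 115 \cdot \frac{1}{2} + \left(\left(\frac{31}{28} - \frac{31}{38}\right) + 16\right) \frac{1}{3} = \frac{115}{2} + \left(\frac{155}{532} + 16\right) \frac{1}{3} = \frac{115}{2} + \frac{8667}{532} \cdot \frac{1}{3} = \frac{115}{2} + \frac{2889}{532} = \frac{33479}{532}$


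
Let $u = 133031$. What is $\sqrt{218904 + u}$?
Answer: $\sqrt{351935} \approx 593.24$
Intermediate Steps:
$\sqrt{218904 + u} = \sqrt{218904 + 133031} = \sqrt{351935}$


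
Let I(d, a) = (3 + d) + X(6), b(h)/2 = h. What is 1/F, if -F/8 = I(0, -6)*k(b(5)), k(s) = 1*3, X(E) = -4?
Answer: 1/24 ≈ 0.041667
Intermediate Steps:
b(h) = 2*h
I(d, a) = -1 + d (I(d, a) = (3 + d) - 4 = -1 + d)
k(s) = 3
F = 24 (F = -8*(-1 + 0)*3 = -(-8)*3 = -8*(-3) = 24)
1/F = 1/24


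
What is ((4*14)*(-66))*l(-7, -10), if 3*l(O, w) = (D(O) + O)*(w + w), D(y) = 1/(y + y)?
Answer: -174240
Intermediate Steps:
D(y) = 1/(2*y)
l(O, w) = 2*w*(O + 1/(2*O))/3 (l(O, w) = ((1/(2*O) + O)*(w + w))/3 = ((O + 1/(2*O))*(2*w))/3 = (2*w*(O + 1/(2*O)))/3 = 2*w*(O + 1/(2*O))/3)
((4*14)*(-66))*l(-7, -10) = ((4*14)*(-66))*((⅓)*(-10)*(1 + 2*(-7)²)/(-7)) = (56*(-66))*((⅓)*(-10)*(-⅐)*(1 + 2*49)) = -1232*(-10)*(-1)*(1 + 98)/7 = -1232*(-10)*(-1)*99/7 = -3696*330/7 = -174240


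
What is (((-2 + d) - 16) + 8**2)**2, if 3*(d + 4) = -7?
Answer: 14161/9 ≈ 1573.4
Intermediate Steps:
d = -19/3 (d = -4 + (1/3)*(-7) = -4 - 7/3 = -19/3 ≈ -6.3333)
(((-2 + d) - 16) + 8**2)**2 = (((-2 - 19/3) - 16) + 8**2)**2 = ((-25/3 - 16) + 64)**2 = (-73/3 + 64)**2 = (119/3)**2 = 14161/9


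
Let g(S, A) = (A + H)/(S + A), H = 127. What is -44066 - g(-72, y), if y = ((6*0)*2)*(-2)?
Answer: -3172625/72 ≈ -44064.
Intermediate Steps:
y = 0 (y = (0*2)*(-2) = 0*(-2) = 0)
g(S, A) = (127 + A)/(A + S) (g(S, A) = (A + 127)/(S + A) = (127 + A)/(A + S))
-44066 - g(-72, y) = -44066 - (127 + 0)/(0 - 72) = -44066 - 127/(-72) = -44066 - (-1)*127/72 = -44066 - 1*(-127/72) = -44066 + 127/72 = -3172625/72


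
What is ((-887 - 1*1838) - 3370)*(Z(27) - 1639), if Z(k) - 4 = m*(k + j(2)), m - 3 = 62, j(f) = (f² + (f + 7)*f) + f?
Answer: -10239600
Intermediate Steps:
j(f) = f + f² + f*(7 + f) (j(f) = (f² + (7 + f)*f) + f = (f² + f*(7 + f)) + f = f + f² + f*(7 + f))
m = 65 (m = 3 + 62 = 65)
Z(k) = 1564 + 65*k (Z(k) = 4 + 65*(k + 2*2*(4 + 2)) = 4 + 65*(k + 2*2*6) = 4 + 65*(k + 24) = 4 + 65*(24 + k) = 4 + (1560 + 65*k) = 1564 + 65*k)
((-887 - 1*1838) - 3370)*(Z(27) - 1639) = ((-887 - 1*1838) - 3370)*((1564 + 65*27) - 1639) = ((-887 - 1838) - 3370)*((1564 + 1755) - 1639) = (-2725 - 3370)*(3319 - 1639) = -6095*1680 = -10239600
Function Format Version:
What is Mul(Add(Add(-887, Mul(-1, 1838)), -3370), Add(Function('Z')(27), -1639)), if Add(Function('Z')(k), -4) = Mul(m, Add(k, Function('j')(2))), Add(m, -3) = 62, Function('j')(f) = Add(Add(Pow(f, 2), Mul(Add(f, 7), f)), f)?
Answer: -10239600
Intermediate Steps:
Function('j')(f) = Add(f, Pow(f, 2), Mul(f, Add(7, f))) (Function('j')(f) = Add(Add(Pow(f, 2), Mul(Add(7, f), f)), f) = Add(Add(Pow(f, 2), Mul(f, Add(7, f))), f) = Add(f, Pow(f, 2), Mul(f, Add(7, f))))
m = 65 (m = Add(3, 62) = 65)
Function('Z')(k) = Add(1564, Mul(65, k)) (Function('Z')(k) = Add(4, Mul(65, Add(k, Mul(2, 2, Add(4, 2))))) = Add(4, Mul(65, Add(k, Mul(2, 2, 6)))) = Add(4, Mul(65, Add(k, 24))) = Add(4, Mul(65, Add(24, k))) = Add(4, Add(1560, Mul(65, k))) = Add(1564, Mul(65, k)))
Mul(Add(Add(-887, Mul(-1, 1838)), -3370), Add(Function('Z')(27), -1639)) = Mul(Add(Add(-887, Mul(-1, 1838)), -3370), Add(Add(1564, Mul(65, 27)), -1639)) = Mul(Add(Add(-887, -1838), -3370), Add(Add(1564, 1755), -1639)) = Mul(Add(-2725, -3370), Add(3319, -1639)) = Mul(-6095, 1680) = -10239600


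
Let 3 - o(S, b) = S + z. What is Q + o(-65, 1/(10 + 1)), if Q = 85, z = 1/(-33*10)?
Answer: 50491/330 ≈ 153.00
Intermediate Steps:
z = -1/330 (z = -1/33*1/10 = -1/330 ≈ -0.0030303)
o(S, b) = 991/330 - S (o(S, b) = 3 - (S - 1/330) = 3 - (-1/330 + S) = 3 + (1/330 - S) = 991/330 - S)
Q + o(-65, 1/(10 + 1)) = 85 + (991/330 - 1*(-65)) = 85 + (991/330 + 65) = 85 + 22441/330 = 50491/330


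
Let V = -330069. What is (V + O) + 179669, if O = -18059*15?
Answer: -421285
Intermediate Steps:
O = -270885
(V + O) + 179669 = (-330069 - 270885) + 179669 = -600954 + 179669 = -421285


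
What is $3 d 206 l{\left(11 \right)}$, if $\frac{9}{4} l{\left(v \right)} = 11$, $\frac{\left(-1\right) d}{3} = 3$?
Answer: $-27192$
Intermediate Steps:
$d = -9$ ($d = \left(-3\right) 3 = -9$)
$l{\left(v \right)} = \frac{44}{9}$ ($l{\left(v \right)} = \frac{4}{9} \cdot 11 = \frac{44}{9}$)
$3 d 206 l{\left(11 \right)} = 3 \left(-9\right) 206 \cdot \frac{44}{9} = \left(-27\right) 206 \cdot \frac{44}{9} = \left(-5562\right) \frac{44}{9} = -27192$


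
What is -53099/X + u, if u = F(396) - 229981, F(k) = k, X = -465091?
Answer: -106777864136/465091 ≈ -2.2959e+5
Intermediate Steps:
u = -229585 (u = 396 - 229981 = -229585)
-53099/X + u = -53099/(-465091) - 229585 = -53099*(-1/465091) - 229585 = 53099/465091 - 229585 = -106777864136/465091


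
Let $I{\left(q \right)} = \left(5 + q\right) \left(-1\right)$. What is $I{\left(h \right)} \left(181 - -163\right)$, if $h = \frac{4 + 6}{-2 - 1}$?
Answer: $- \frac{1720}{3} \approx -573.33$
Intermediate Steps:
$h = - \frac{10}{3}$ ($h = \frac{10}{-3} = 10 \left(- \frac{1}{3}\right) = - \frac{10}{3} \approx -3.3333$)
$I{\left(q \right)} = -5 - q$
$I{\left(h \right)} \left(181 - -163\right) = \left(-5 - - \frac{10}{3}\right) \left(181 - -163\right) = \left(-5 + \frac{10}{3}\right) \left(181 + 163\right) = \left(- \frac{5}{3}\right) 344 = - \frac{1720}{3}$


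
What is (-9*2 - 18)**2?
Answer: 1296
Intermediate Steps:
(-9*2 - 18)**2 = (-18 - 18)**2 = (-36)**2 = 1296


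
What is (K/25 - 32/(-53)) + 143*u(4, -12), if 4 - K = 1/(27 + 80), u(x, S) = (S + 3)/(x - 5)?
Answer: 182572656/141775 ≈ 1287.8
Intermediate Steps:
u(x, S) = (3 + S)/(-5 + x)
K = 427/107 (K = 4 - 1/(27 + 80) = 4 - 1/107 = 427/107 ≈ 3.9907)
(K/25 - 32/(-53)) + 143*u(4, -12) = ((427/107)/25 - 32/(-53)) + 143*((3 - 12)/(-5 + 4)) = ((427/107)*(1/25) - 32*(-1/53)) + 143*(-9/(-1)) = (427/2675 + 32/53) + 143*(-1*(-9)) = 108231/141775 + 143*9 = 108231/141775 + 1287 = 182572656/141775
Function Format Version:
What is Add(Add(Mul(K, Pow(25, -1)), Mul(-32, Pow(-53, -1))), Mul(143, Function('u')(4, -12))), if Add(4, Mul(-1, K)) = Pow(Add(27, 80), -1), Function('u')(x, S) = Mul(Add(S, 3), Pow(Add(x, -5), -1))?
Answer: Rational(182572656, 141775) ≈ 1287.8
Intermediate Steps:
Function('u')(x, S) = Mul(Pow(Add(-5, x), -1), Add(3, S)) (Function('u')(x, S) = Mul(Add(3, S), Pow(Add(-5, x), -1)) = Mul(Pow(Add(-5, x), -1), Add(3, S)))
K = Rational(427, 107) (K = Add(4, Mul(-1, Pow(Add(27, 80), -1))) = Add(4, Mul(-1, Pow(107, -1))) = Add(4, Mul(-1, Rational(1, 107))) = Add(4, Rational(-1, 107)) = Rational(427, 107) ≈ 3.9907)
Add(Add(Mul(K, Pow(25, -1)), Mul(-32, Pow(-53, -1))), Mul(143, Function('u')(4, -12))) = Add(Add(Mul(Rational(427, 107), Pow(25, -1)), Mul(-32, Pow(-53, -1))), Mul(143, Mul(Pow(Add(-5, 4), -1), Add(3, -12)))) = Add(Add(Mul(Rational(427, 107), Rational(1, 25)), Mul(-32, Rational(-1, 53))), Mul(143, Mul(Pow(-1, -1), -9))) = Add(Add(Rational(427, 2675), Rational(32, 53)), Mul(143, Mul(-1, -9))) = Add(Rational(108231, 141775), Mul(143, 9)) = Add(Rational(108231, 141775), 1287) = Rational(182572656, 141775)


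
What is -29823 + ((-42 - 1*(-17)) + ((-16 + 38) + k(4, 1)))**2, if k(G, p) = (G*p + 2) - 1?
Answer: -29819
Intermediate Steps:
k(G, p) = 1 + G*p (k(G, p) = (2 + G*p) - 1 = 1 + G*p)
-29823 + ((-42 - 1*(-17)) + ((-16 + 38) + k(4, 1)))**2 = -29823 + ((-42 - 1*(-17)) + ((-16 + 38) + (1 + 4*1)))**2 = -29823 + ((-42 + 17) + (22 + (1 + 4)))**2 = -29823 + (-25 + (22 + 5))**2 = -29823 + (-25 + 27)**2 = -29823 + 2**2 = -29823 + 4 = -29819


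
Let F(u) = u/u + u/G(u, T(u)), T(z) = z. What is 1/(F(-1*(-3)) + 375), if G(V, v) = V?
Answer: 1/377 ≈ 0.0026525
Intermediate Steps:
F(u) = 2 (F(u) = u/u + u/u = 1 + 1 = 2)
1/(F(-1*(-3)) + 375) = 1/(2 + 375) = 1/377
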